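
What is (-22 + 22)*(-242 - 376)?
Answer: 0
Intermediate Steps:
(-22 + 22)*(-242 - 376) = 0*(-618) = 0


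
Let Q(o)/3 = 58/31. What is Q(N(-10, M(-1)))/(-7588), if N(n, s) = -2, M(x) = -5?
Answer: -87/117614 ≈ -0.00073971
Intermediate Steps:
Q(o) = 174/31 (Q(o) = 3*(58/31) = 174/31)
Q(N(-10, M(-1)))/(-7588) = (174/31)/(-7588) = (174/31)*(-1/7588) = -87/117614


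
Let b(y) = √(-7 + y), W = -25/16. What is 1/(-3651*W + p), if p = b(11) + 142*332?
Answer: 16/845611 ≈ 1.8921e-5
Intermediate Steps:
W = -25/16 (W = -25*1/16 = -25/16 ≈ -1.5625)
p = 47146 (p = √(-7 + 11) + 142*332 = √4 + 47144 = 2 + 47144 = 47146)
1/(-3651*W + p) = 1/(-3651*(-25/16) + 47146) = 1/(91275/16 + 47146) = 1/(845611/16) = 16/845611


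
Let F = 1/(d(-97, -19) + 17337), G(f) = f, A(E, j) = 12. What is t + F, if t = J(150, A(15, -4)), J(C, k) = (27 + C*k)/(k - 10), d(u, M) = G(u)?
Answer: 15748741/17240 ≈ 913.50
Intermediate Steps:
d(u, M) = u
J(C, k) = (27 + C*k)/(-10 + k)
F = 1/17240 (F = 1/(-97 + 17337) = 1/17240 ≈ 5.8005e-5)
t = 1827/2 (t = (27 + 150*12)/(-10 + 12) = (27 + 1800)/2 = (½)*1827 = 1827/2 ≈ 913.50)
t + F = 1827/2 + 1/17240 = 15748741/17240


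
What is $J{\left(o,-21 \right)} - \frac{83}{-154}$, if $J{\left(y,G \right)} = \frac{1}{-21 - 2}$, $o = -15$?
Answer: $\frac{1755}{3542} \approx 0.49548$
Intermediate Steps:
$J{\left(y,G \right)} = - \frac{1}{23}$ ($J{\left(y,G \right)} = \frac{1}{-23} = - \frac{1}{23}$)
$J{\left(o,-21 \right)} - \frac{83}{-154} = - \frac{1}{23} - \frac{83}{-154} = - \frac{1}{23} - 83 \left(- \frac{1}{154}\right) = - \frac{1}{23} - - \frac{83}{154} = - \frac{1}{23} + \frac{83}{154} = \frac{1755}{3542}$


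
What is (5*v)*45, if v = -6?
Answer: -1350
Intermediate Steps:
(5*v)*45 = (5*(-6))*45 = -30*45 = -1350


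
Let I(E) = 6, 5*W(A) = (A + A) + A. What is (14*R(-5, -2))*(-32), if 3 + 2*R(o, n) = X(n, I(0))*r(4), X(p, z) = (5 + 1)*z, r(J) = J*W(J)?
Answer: -383712/5 ≈ -76742.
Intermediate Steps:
W(A) = 3*A/5 (W(A) = ((A + A) + A)/5 = (2*A + A)/5 = (3*A)/5 = 3*A/5)
r(J) = 3*J²/5 (r(J) = J*(3*J/5) = 3*J²/5)
X(p, z) = 6*z
R(o, n) = 1713/10 (R(o, n) = -3/2 + ((6*6)*((⅗)*4²))/2 = -3/2 + (36*((⅗)*16))/2 = -3/2 + (36*(48/5))/2 = -3/2 + (½)*(1728/5) = -3/2 + 864/5 = 1713/10)
(14*R(-5, -2))*(-32) = (14*(1713/10))*(-32) = (11991/5)*(-32) = -383712/5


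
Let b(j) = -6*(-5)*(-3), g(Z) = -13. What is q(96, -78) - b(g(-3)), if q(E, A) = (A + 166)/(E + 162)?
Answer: 11654/129 ≈ 90.341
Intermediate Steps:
q(E, A) = (166 + A)/(162 + E)
b(j) = -90 (b(j) = 30*(-3) = -90)
q(96, -78) - b(g(-3)) = (166 - 78)/(162 + 96) - 1*(-90) = 88/258 + 90 = (1/258)*88 + 90 = 44/129 + 90 = 11654/129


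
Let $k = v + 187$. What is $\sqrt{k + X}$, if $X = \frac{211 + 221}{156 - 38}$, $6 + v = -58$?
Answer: $\frac{\sqrt{440907}}{59} \approx 11.254$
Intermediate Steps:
$v = -64$ ($v = -6 - 58 = -64$)
$X = \frac{216}{59}$ ($X = \frac{432}{118} = 432 \cdot \frac{1}{118} = \frac{216}{59} \approx 3.661$)
$k = 123$ ($k = -64 + 187 = 123$)
$\sqrt{k + X} = \sqrt{123 + \frac{216}{59}} = \sqrt{\frac{7473}{59}} = \frac{\sqrt{440907}}{59}$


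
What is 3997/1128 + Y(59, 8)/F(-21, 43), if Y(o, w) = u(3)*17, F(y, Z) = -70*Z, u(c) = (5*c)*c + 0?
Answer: 1116805/339528 ≈ 3.2893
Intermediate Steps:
u(c) = 5*c**2 (u(c) = 5*c**2 + 0 = 5*c**2)
Y(o, w) = 765 (Y(o, w) = (5*3**2)*17 = (5*9)*17 = 45*17 = 765)
3997/1128 + Y(59, 8)/F(-21, 43) = 3997/1128 + 765/((-70*43)) = 3997*(1/1128) + 765/(-3010) = 3997/1128 + 765*(-1/3010) = 3997/1128 - 153/602 = 1116805/339528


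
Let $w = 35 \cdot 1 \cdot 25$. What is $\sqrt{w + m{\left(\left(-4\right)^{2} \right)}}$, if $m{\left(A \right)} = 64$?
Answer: $\sqrt{939} \approx 30.643$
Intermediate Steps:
$w = 875$ ($w = 35 \cdot 25 = 875$)
$\sqrt{w + m{\left(\left(-4\right)^{2} \right)}} = \sqrt{875 + 64} = \sqrt{939}$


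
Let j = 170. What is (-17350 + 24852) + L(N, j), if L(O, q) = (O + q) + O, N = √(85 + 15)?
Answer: 7692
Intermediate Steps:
N = 10 (N = √100 = 10)
L(O, q) = q + 2*O
(-17350 + 24852) + L(N, j) = (-17350 + 24852) + (170 + 2*10) = 7502 + (170 + 20) = 7502 + 190 = 7692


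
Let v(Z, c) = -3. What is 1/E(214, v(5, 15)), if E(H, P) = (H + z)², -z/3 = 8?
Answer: 1/36100 ≈ 2.7701e-5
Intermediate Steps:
z = -24 (z = -3*8 = -24)
E(H, P) = (-24 + H)² (E(H, P) = (H - 24)² = (-24 + H)²)
1/E(214, v(5, 15)) = 1/((-24 + 214)²) = 1/(190²) = 1/36100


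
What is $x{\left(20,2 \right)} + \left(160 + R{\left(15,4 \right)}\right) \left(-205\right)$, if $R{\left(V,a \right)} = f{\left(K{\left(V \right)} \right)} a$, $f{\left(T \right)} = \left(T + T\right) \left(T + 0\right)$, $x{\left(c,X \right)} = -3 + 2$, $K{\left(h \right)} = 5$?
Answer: $-73801$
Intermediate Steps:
$x{\left(c,X \right)} = -1$
$f{\left(T \right)} = 2 T^{2}$ ($f{\left(T \right)} = 2 T T = 2 T^{2}$)
$R{\left(V,a \right)} = 50 a$ ($R{\left(V,a \right)} = 2 \cdot 5^{2} a = 2 \cdot 25 a = 50 a$)
$x{\left(20,2 \right)} + \left(160 + R{\left(15,4 \right)}\right) \left(-205\right) = -1 + \left(160 + 50 \cdot 4\right) \left(-205\right) = -1 + \left(160 + 200\right) \left(-205\right) = -1 + 360 \left(-205\right) = -1 - 73800 = -73801$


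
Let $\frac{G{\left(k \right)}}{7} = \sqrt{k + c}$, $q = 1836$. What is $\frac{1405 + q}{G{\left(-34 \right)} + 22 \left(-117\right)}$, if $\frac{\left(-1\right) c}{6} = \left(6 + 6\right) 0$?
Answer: $- \frac{4171167}{3313571} - \frac{22687 i \sqrt{34}}{6627142} \approx -1.2588 - 0.019961 i$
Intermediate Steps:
$c = 0$ ($c = - 6 \left(6 + 6\right) 0 = - 6 \cdot 12 \cdot 0 = \left(-6\right) 0 = 0$)
$G{\left(k \right)} = 7 \sqrt{k}$ ($G{\left(k \right)} = 7 \sqrt{k + 0} = 7 \sqrt{k}$)
$\frac{1405 + q}{G{\left(-34 \right)} + 22 \left(-117\right)} = \frac{1405 + 1836}{7 \sqrt{-34} + 22 \left(-117\right)} = \frac{3241}{7 i \sqrt{34} - 2574} = \frac{3241}{-2574 + 7 i \sqrt{34}}$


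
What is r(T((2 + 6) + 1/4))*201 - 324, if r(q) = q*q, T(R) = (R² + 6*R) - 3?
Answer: 675254745/256 ≈ 2.6377e+6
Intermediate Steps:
T(R) = -3 + R² + 6*R
r(q) = q²
r(T((2 + 6) + 1/4))*201 - 324 = (-3 + ((2 + 6) + 1/4)² + 6*((2 + 6) + 1/4))²*201 - 324 = (-3 + (8 + ¼)² + 6*(8 + ¼))²*201 - 324 = (-3 + (33/4)² + 6*(33/4))²*201 - 324 = (-3 + 1089/16 + 99/2)²*201 - 324 = (1833/16)²*201 - 324 = (3359889/256)*201 - 324 = 675337689/256 - 324 = 675254745/256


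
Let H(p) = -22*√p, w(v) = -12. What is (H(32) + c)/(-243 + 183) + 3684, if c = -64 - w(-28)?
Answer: 55273/15 + 22*√2/15 ≈ 3686.9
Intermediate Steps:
c = -52 (c = -64 - 1*(-12) = -64 + 12 = -52)
(H(32) + c)/(-243 + 183) + 3684 = (-88*√2 - 52)/(-243 + 183) + 3684 = (-88*√2 - 52)/(-60) + 3684 = (-88*√2 - 52)*(-1/60) + 3684 = (-52 - 88*√2)*(-1/60) + 3684 = (13/15 + 22*√2/15) + 3684 = 55273/15 + 22*√2/15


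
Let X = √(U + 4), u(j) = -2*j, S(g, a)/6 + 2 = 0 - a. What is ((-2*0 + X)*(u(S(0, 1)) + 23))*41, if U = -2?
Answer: 2419*√2 ≈ 3421.0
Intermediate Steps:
S(g, a) = -12 - 6*a (S(g, a) = -12 + 6*(0 - a) = -12 + 6*(-a) = -12 - 6*a)
X = √2 (X = √(-2 + 4) = √2 ≈ 1.4142)
((-2*0 + X)*(u(S(0, 1)) + 23))*41 = ((-2*0 + √2)*(-2*(-12 - 6*1) + 23))*41 = ((0 + √2)*(-2*(-12 - 6) + 23))*41 = (√2*(-2*(-18) + 23))*41 = (√2*(36 + 23))*41 = (√2*59)*41 = (59*√2)*41 = 2419*√2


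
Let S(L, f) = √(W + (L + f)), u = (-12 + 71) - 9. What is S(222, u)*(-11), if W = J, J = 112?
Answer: -88*√6 ≈ -215.56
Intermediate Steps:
W = 112
u = 50 (u = 59 - 9 = 50)
S(L, f) = √(112 + L + f) (S(L, f) = √(112 + (L + f)) = √(112 + L + f))
S(222, u)*(-11) = √(112 + 222 + 50)*(-11) = √384*(-11) = (8*√6)*(-11) = -88*√6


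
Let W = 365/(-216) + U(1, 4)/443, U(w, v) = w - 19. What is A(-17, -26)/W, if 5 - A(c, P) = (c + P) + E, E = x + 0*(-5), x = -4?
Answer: -4975776/165583 ≈ -30.050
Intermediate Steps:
E = -4 (E = -4 + 0*(-5) = -4 + 0 = -4)
U(w, v) = -19 + w
A(c, P) = 9 - P - c (A(c, P) = 5 - ((c + P) - 4) = 5 - ((P + c) - 4) = 5 - (-4 + P + c) = 5 + (4 - P - c) = 9 - P - c)
W = -165583/95688 (W = 365/(-216) + (-19 + 1)/443 = 365*(-1/216) - 18*1/443 = -365/216 - 18/443 = -165583/95688 ≈ -1.7304)
A(-17, -26)/W = (9 - 1*(-26) - 1*(-17))/(-165583/95688) = (9 + 26 + 17)*(-95688/165583) = 52*(-95688/165583) = -4975776/165583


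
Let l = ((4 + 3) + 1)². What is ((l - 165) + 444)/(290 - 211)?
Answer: 343/79 ≈ 4.3418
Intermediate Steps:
l = 64 (l = (7 + 1)² = 8² = 64)
((l - 165) + 444)/(290 - 211) = ((64 - 165) + 444)/(290 - 211) = (-101 + 444)/79 = 343*(1/79) = 343/79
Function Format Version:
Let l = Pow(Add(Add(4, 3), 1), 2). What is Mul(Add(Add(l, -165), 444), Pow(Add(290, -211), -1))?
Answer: Rational(343, 79) ≈ 4.3418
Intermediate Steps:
l = 64 (l = Pow(Add(7, 1), 2) = Pow(8, 2) = 64)
Mul(Add(Add(l, -165), 444), Pow(Add(290, -211), -1)) = Mul(Add(Add(64, -165), 444), Pow(Add(290, -211), -1)) = Mul(Add(-101, 444), Pow(79, -1)) = Mul(343, Rational(1, 79)) = Rational(343, 79)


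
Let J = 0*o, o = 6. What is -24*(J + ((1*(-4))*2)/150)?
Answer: 32/25 ≈ 1.2800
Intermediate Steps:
J = 0 (J = 0*6 = 0)
-24*(J + ((1*(-4))*2)/150) = -24*(0 + ((1*(-4))*2)/150) = -24*(0 - 4*2*(1/150)) = -24*(0 - 8*1/150) = -24*(0 - 4/75) = -24*(-4/75) = 32/25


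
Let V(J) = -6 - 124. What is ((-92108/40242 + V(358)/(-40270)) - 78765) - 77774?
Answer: -12684112546798/81027267 ≈ -1.5654e+5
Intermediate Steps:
V(J) = -130
((-92108/40242 + V(358)/(-40270)) - 78765) - 77774 = ((-92108/40242 - 130/(-40270)) - 78765) - 77774 = ((-92108*1/40242 - 130*(-1/40270)) - 78765) - 77774 = ((-46054/20121 + 13/4027) - 78765) - 77774 = (-185197885/81027267 - 78765) - 77774 = -6382297883140/81027267 - 77774 = -12684112546798/81027267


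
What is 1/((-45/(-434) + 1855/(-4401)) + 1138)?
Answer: 1910034/2173011667 ≈ 0.00087898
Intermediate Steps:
1/((-45/(-434) + 1855/(-4401)) + 1138) = 1/((-45*(-1/434) + 1855*(-1/4401)) + 1138) = 1/((45/434 - 1855/4401) + 1138) = 1/(-607025/1910034 + 1138) = 1/(2173011667/1910034) = 1910034/2173011667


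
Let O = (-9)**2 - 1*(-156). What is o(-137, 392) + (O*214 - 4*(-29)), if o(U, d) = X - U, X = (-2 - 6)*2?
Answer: 50955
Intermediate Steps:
X = -16 (X = -8*2 = -16)
o(U, d) = -16 - U
O = 237 (O = 81 + 156 = 237)
o(-137, 392) + (O*214 - 4*(-29)) = (-16 - 1*(-137)) + (237*214 - 4*(-29)) = (-16 + 137) + (50718 + 116) = 121 + 50834 = 50955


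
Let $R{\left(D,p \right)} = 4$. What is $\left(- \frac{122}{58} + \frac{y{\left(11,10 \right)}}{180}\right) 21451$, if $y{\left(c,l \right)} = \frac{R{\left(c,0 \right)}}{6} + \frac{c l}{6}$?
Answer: $- \frac{223712479}{5220} \approx -42857.0$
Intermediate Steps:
$y{\left(c,l \right)} = \frac{2}{3} + \frac{c l}{6}$ ($y{\left(c,l \right)} = \frac{4}{6} + \frac{c l}{6} = 4 \cdot \frac{1}{6} + c l \frac{1}{6} = \frac{2}{3} + \frac{c l}{6}$)
$\left(- \frac{122}{58} + \frac{y{\left(11,10 \right)}}{180}\right) 21451 = \left(- \frac{122}{58} + \frac{\frac{2}{3} + \frac{1}{6} \cdot 11 \cdot 10}{180}\right) 21451 = \left(\left(-122\right) \frac{1}{58} + \left(\frac{2}{3} + \frac{55}{3}\right) \frac{1}{180}\right) 21451 = \left(- \frac{61}{29} + 19 \cdot \frac{1}{180}\right) 21451 = \left(- \frac{61}{29} + \frac{19}{180}\right) 21451 = \left(- \frac{10429}{5220}\right) 21451 = - \frac{223712479}{5220}$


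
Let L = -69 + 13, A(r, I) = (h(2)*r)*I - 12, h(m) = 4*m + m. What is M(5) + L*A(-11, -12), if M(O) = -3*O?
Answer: -73263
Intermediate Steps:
h(m) = 5*m
A(r, I) = -12 + 10*I*r (A(r, I) = ((5*2)*r)*I - 12 = (10*r)*I - 12 = 10*I*r - 12 = -12 + 10*I*r)
L = -56
M(5) + L*A(-11, -12) = -3*5 - 56*(-12 + 10*(-12)*(-11)) = -15 - 56*(-12 + 1320) = -15 - 56*1308 = -15 - 73248 = -73263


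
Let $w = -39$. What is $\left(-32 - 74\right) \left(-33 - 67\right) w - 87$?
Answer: $-413487$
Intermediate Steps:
$\left(-32 - 74\right) \left(-33 - 67\right) w - 87 = \left(-32 - 74\right) \left(-33 - 67\right) \left(-39\right) - 87 = \left(-106\right) \left(-100\right) \left(-39\right) - 87 = 10600 \left(-39\right) - 87 = -413400 - 87 = -413487$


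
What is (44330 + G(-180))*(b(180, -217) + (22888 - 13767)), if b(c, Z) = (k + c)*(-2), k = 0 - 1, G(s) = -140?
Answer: 387236970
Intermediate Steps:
k = -1
b(c, Z) = 2 - 2*c (b(c, Z) = (-1 + c)*(-2) = 2 - 2*c)
(44330 + G(-180))*(b(180, -217) + (22888 - 13767)) = (44330 - 140)*((2 - 2*180) + (22888 - 13767)) = 44190*((2 - 360) + 9121) = 44190*(-358 + 9121) = 44190*8763 = 387236970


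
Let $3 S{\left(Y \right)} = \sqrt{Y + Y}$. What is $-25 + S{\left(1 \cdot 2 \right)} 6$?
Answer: $-21$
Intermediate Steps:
$S{\left(Y \right)} = \frac{\sqrt{2} \sqrt{Y}}{3}$ ($S{\left(Y \right)} = \frac{\sqrt{Y + Y}}{3} = \frac{\sqrt{2 Y}}{3} = \frac{\sqrt{2} \sqrt{Y}}{3}$)
$-25 + S{\left(1 \cdot 2 \right)} 6 = -25 + \frac{\sqrt{2} \sqrt{1 \cdot 2}}{3} \cdot 6 = -25 + \frac{\sqrt{2} \sqrt{2}}{3} \cdot 6 = -25 + \frac{2}{3} \cdot 6 = -25 + 4 = -21$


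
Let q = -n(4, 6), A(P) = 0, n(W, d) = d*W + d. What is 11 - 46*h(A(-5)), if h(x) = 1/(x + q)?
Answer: 188/15 ≈ 12.533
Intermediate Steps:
n(W, d) = d + W*d (n(W, d) = W*d + d = d + W*d)
q = -30 (q = -6*(1 + 4) = -6*5 = -1*30 = -30)
h(x) = 1/(-30 + x) (h(x) = 1/(x - 30) = 1/(-30 + x))
11 - 46*h(A(-5)) = 11 - 46/(-30 + 0) = 11 - 46/(-30) = 11 - 46*(-1/30) = 11 + 23/15 = 188/15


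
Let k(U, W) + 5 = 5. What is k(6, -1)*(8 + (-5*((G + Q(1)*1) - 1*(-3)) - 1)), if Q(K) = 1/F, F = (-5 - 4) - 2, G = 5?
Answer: 0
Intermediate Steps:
F = -11 (F = -9 - 2 = -11)
k(U, W) = 0 (k(U, W) = -5 + 5 = 0)
Q(K) = -1/11 (Q(K) = 1/(-11) = -1/11)
k(6, -1)*(8 + (-5*((G + Q(1)*1) - 1*(-3)) - 1)) = 0*(8 + (-5*((5 - 1/11*1) - 1*(-3)) - 1)) = 0*(8 + (-5*((5 - 1/11) + 3) - 1)) = 0*(8 + (-5*(54/11 + 3) - 1)) = 0*(8 + (-5*87/11 - 1)) = 0*(8 + (-435/11 - 1)) = 0*(8 - 446/11) = 0*(-358/11) = 0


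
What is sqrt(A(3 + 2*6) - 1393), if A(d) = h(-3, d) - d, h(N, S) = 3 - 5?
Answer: I*sqrt(1410) ≈ 37.55*I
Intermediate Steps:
h(N, S) = -2
A(d) = -2 - d
sqrt(A(3 + 2*6) - 1393) = sqrt((-2 - (3 + 2*6)) - 1393) = sqrt((-2 - (3 + 12)) - 1393) = sqrt((-2 - 1*15) - 1393) = sqrt((-2 - 15) - 1393) = sqrt(-17 - 1393) = sqrt(-1410) = I*sqrt(1410)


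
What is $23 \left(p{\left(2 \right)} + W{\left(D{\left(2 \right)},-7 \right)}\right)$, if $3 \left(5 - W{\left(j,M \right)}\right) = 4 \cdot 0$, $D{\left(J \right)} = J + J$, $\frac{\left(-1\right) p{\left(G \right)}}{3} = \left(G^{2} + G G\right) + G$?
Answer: $-575$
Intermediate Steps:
$p{\left(G \right)} = - 6 G^{2} - 3 G$ ($p{\left(G \right)} = - 3 \left(\left(G^{2} + G G\right) + G\right) = - 3 \left(\left(G^{2} + G^{2}\right) + G\right) = - 3 \left(2 G^{2} + G\right) = - 3 \left(G + 2 G^{2}\right) = - 6 G^{2} - 3 G$)
$D{\left(J \right)} = 2 J$
$W{\left(j,M \right)} = 5$ ($W{\left(j,M \right)} = 5 - \frac{4 \cdot 0}{3} = 5 - 0 = 5 + 0 = 5$)
$23 \left(p{\left(2 \right)} + W{\left(D{\left(2 \right)},-7 \right)}\right) = 23 \left(\left(-3\right) 2 \left(1 + 2 \cdot 2\right) + 5\right) = 23 \left(\left(-3\right) 2 \left(1 + 4\right) + 5\right) = 23 \left(\left(-3\right) 2 \cdot 5 + 5\right) = 23 \left(-30 + 5\right) = 23 \left(-25\right) = -575$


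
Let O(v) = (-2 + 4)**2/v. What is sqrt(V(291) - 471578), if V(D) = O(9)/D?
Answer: I*sqrt(359403268398)/873 ≈ 686.72*I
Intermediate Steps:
O(v) = 4/v (O(v) = 2**2/v = 4/v)
V(D) = 4/(9*D) (V(D) = (4/9)/D = (4*(1/9))/D = 4/(9*D))
sqrt(V(291) - 471578) = sqrt((4/9)/291 - 471578) = sqrt((4/9)*(1/291) - 471578) = sqrt(4/2619 - 471578) = sqrt(-1235062778/2619) = I*sqrt(359403268398)/873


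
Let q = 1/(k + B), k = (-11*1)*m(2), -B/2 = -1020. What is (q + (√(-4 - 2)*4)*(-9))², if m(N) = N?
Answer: (1 - 72648*I*√6)²/4072324 ≈ -7776.0 - 0.087395*I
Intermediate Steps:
B = 2040 (B = -2*(-1020) = 2040)
k = -22 (k = -11*1*2 = -11*2 = -22)
q = 1/2018 (q = 1/(-22 + 2040) = 1/2018 ≈ 0.00049554)
(q + (√(-4 - 2)*4)*(-9))² = (1/2018 + (√(-4 - 2)*4)*(-9))² = (1/2018 + (√(-6)*4)*(-9))² = (1/2018 + ((I*√6)*4)*(-9))² = (1/2018 + (4*I*√6)*(-9))² = (1/2018 - 36*I*√6)²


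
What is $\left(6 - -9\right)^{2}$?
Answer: $225$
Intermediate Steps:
$\left(6 - -9\right)^{2} = \left(6 + 9\right)^{2} = 15^{2} = 225$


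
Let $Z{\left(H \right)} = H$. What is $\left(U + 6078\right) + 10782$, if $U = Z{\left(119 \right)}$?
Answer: $16979$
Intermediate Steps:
$U = 119$
$\left(U + 6078\right) + 10782 = \left(119 + 6078\right) + 10782 = 6197 + 10782 = 16979$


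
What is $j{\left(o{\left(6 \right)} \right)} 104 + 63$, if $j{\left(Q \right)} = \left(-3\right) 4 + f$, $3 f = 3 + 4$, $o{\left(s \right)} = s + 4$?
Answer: $- \frac{2827}{3} \approx -942.33$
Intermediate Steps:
$o{\left(s \right)} = 4 + s$
$f = \frac{7}{3}$ ($f = \frac{3 + 4}{3} = \frac{1}{3} \cdot 7 = \frac{7}{3} \approx 2.3333$)
$j{\left(Q \right)} = - \frac{29}{3}$ ($j{\left(Q \right)} = \left(-3\right) 4 + \frac{7}{3} = -12 + \frac{7}{3} = - \frac{29}{3}$)
$j{\left(o{\left(6 \right)} \right)} 104 + 63 = \left(- \frac{29}{3}\right) 104 + 63 = - \frac{3016}{3} + 63 = - \frac{2827}{3}$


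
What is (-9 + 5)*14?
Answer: -56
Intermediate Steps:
(-9 + 5)*14 = -4*14 = -56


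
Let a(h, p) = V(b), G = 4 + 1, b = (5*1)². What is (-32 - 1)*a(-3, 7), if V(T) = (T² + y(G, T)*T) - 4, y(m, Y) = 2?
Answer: -22143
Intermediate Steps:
b = 25 (b = 5² = 25)
G = 5
V(T) = -4 + T² + 2*T (V(T) = (T² + 2*T) - 4 = -4 + T² + 2*T)
a(h, p) = 671 (a(h, p) = -4 + 25² + 2*25 = -4 + 625 + 50 = 671)
(-32 - 1)*a(-3, 7) = (-32 - 1)*671 = -33*671 = -22143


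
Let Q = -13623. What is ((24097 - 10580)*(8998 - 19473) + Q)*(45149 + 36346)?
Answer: -11540034116010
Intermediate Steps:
((24097 - 10580)*(8998 - 19473) + Q)*(45149 + 36346) = ((24097 - 10580)*(8998 - 19473) - 13623)*(45149 + 36346) = (13517*(-10475) - 13623)*81495 = (-141590575 - 13623)*81495 = -141604198*81495 = -11540034116010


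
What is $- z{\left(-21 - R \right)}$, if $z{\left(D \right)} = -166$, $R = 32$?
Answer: $166$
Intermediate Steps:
$- z{\left(-21 - R \right)} = \left(-1\right) \left(-166\right) = 166$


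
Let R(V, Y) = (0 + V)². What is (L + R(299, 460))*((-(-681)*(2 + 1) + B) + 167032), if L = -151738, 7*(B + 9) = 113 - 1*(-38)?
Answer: -73782883581/7 ≈ -1.0540e+10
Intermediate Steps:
R(V, Y) = V²
B = 88/7 (B = -9 + (113 - 1*(-38))/7 = -9 + (113 + 38)/7 = -9 + (⅐)*151 = -9 + 151/7 = 88/7 ≈ 12.571)
(L + R(299, 460))*((-(-681)*(2 + 1) + B) + 167032) = (-151738 + 299²)*((-(-681)*(2 + 1) + 88/7) + 167032) = (-151738 + 89401)*((-(-681)*3 + 88/7) + 167032) = -62337*((-227*(-9) + 88/7) + 167032) = -62337*((2043 + 88/7) + 167032) = -62337*(14389/7 + 167032) = -62337*1183613/7 = -73782883581/7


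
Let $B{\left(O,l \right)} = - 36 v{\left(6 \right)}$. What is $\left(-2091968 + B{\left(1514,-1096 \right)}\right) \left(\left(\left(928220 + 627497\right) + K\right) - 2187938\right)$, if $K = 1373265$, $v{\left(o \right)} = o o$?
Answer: $-1551200727616$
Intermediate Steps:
$v{\left(o \right)} = o^{2}$
$B{\left(O,l \right)} = -1296$ ($B{\left(O,l \right)} = - 36 \cdot 6^{2} = \left(-36\right) 36 = -1296$)
$\left(-2091968 + B{\left(1514,-1096 \right)}\right) \left(\left(\left(928220 + 627497\right) + K\right) - 2187938\right) = \left(-2091968 - 1296\right) \left(\left(\left(928220 + 627497\right) + 1373265\right) - 2187938\right) = - 2093264 \left(\left(1555717 + 1373265\right) - 2187938\right) = - 2093264 \left(2928982 - 2187938\right) = \left(-2093264\right) 741044 = -1551200727616$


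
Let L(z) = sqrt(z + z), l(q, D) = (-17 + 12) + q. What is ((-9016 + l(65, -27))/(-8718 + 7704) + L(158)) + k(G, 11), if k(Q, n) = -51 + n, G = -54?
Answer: -15802/507 + 2*sqrt(79) ≈ -13.391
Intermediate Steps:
l(q, D) = -5 + q
L(z) = sqrt(2)*sqrt(z) (L(z) = sqrt(2*z) = sqrt(2)*sqrt(z))
((-9016 + l(65, -27))/(-8718 + 7704) + L(158)) + k(G, 11) = ((-9016 + (-5 + 65))/(-8718 + 7704) + sqrt(2)*sqrt(158)) + (-51 + 11) = ((-9016 + 60)/(-1014) + 2*sqrt(79)) - 40 = (-8956*(-1/1014) + 2*sqrt(79)) - 40 = (4478/507 + 2*sqrt(79)) - 40 = -15802/507 + 2*sqrt(79)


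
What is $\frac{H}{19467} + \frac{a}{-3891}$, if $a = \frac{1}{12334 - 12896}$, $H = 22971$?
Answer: $\frac{5581296661}{4729922946} \approx 1.18$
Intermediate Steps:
$a = - \frac{1}{562}$ ($a = \frac{1}{-562} = - \frac{1}{562} \approx -0.0017794$)
$\frac{H}{19467} + \frac{a}{-3891} = \frac{22971}{19467} - \frac{1}{562 \left(-3891\right)} = 22971 \cdot \frac{1}{19467} - - \frac{1}{2186742} = \frac{7657}{6489} + \frac{1}{2186742} = \frac{5581296661}{4729922946}$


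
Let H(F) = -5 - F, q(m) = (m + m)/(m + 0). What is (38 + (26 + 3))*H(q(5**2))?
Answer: -469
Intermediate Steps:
q(m) = 2 (q(m) = (2*m)/m = 2)
(38 + (26 + 3))*H(q(5**2)) = (38 + (26 + 3))*(-5 - 1*2) = (38 + 29)*(-5 - 2) = 67*(-7) = -469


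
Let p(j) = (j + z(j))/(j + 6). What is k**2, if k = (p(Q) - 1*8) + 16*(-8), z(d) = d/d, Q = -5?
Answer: 19600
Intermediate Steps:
z(d) = 1
p(j) = (1 + j)/(6 + j) (p(j) = (j + 1)/(j + 6) = (1 + j)/(6 + j))
k = -140 (k = ((1 - 5)/(6 - 5) - 1*8) + 16*(-8) = (-4/1 - 8) - 128 = (1*(-4) - 8) - 128 = (-4 - 8) - 128 = -12 - 128 = -140)
k**2 = (-140)**2 = 19600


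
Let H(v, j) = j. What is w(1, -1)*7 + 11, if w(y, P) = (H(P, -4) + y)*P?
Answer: 32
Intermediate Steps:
w(y, P) = P*(-4 + y) (w(y, P) = (-4 + y)*P = P*(-4 + y))
w(1, -1)*7 + 11 = -(-4 + 1)*7 + 11 = -1*(-3)*7 + 11 = 3*7 + 11 = 21 + 11 = 32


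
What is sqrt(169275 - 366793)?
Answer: I*sqrt(197518) ≈ 444.43*I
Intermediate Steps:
sqrt(169275 - 366793) = sqrt(-197518) = I*sqrt(197518)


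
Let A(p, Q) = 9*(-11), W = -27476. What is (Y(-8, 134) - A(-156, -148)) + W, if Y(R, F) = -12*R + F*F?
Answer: -9325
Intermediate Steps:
A(p, Q) = -99
Y(R, F) = F² - 12*R (Y(R, F) = -12*R + F² = F² - 12*R)
(Y(-8, 134) - A(-156, -148)) + W = ((134² - 12*(-8)) - 1*(-99)) - 27476 = ((17956 + 96) + 99) - 27476 = (18052 + 99) - 27476 = 18151 - 27476 = -9325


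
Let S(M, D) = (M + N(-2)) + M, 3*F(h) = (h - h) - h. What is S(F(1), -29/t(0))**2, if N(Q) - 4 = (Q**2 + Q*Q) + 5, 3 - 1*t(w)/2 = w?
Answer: 2401/9 ≈ 266.78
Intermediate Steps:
t(w) = 6 - 2*w
N(Q) = 9 + 2*Q**2 (N(Q) = 4 + ((Q**2 + Q*Q) + 5) = 4 + ((Q**2 + Q**2) + 5) = 4 + (2*Q**2 + 5) = 4 + (5 + 2*Q**2) = 9 + 2*Q**2)
F(h) = -h/3 (F(h) = ((h - h) - h)/3 = (0 - h)/3 = (-h)/3 = -h/3)
S(M, D) = 17 + 2*M (S(M, D) = (M + (9 + 2*(-2)**2)) + M = (M + (9 + 2*4)) + M = (M + (9 + 8)) + M = (M + 17) + M = (17 + M) + M = 17 + 2*M)
S(F(1), -29/t(0))**2 = (17 + 2*(-1/3*1))**2 = (17 + 2*(-1/3))**2 = (17 - 2/3)**2 = (49/3)**2 = 2401/9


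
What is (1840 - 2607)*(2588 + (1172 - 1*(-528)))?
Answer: -3288896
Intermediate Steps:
(1840 - 2607)*(2588 + (1172 - 1*(-528))) = -767*(2588 + (1172 + 528)) = -767*(2588 + 1700) = -767*4288 = -3288896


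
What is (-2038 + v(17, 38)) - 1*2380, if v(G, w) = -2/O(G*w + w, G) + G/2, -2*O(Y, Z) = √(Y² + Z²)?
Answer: -8819/2 + 4*√468145/468145 ≈ -4409.5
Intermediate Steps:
O(Y, Z) = -√(Y² + Z²)/2
v(G, w) = G/2 + 4/√(G² + (w + G*w)²) (v(G, w) = -2*(-2/√((G*w + w)² + G²)) + G/2 = -2*(-2/√((w + G*w)² + G²)) + G*(½) = -2*(-2/√(G² + (w + G*w)²)) + G/2 = -(-4)/√(G² + (w + G*w)²) + G/2 = 4/√(G² + (w + G*w)²) + G/2 = G/2 + 4/√(G² + (w + G*w)²))
(-2038 + v(17, 38)) - 1*2380 = (-2038 + ((½)*17 + 4/√(17² + 38²*(1 + 17)²))) - 1*2380 = (-2038 + (17/2 + 4/√(289 + 1444*18²))) - 2380 = (-2038 + (17/2 + 4/√(289 + 1444*324))) - 2380 = (-2038 + (17/2 + 4/√(289 + 467856))) - 2380 = (-2038 + (17/2 + 4/√468145)) - 2380 = (-2038 + (17/2 + 4*(√468145/468145))) - 2380 = (-2038 + (17/2 + 4*√468145/468145)) - 2380 = (-4059/2 + 4*√468145/468145) - 2380 = -8819/2 + 4*√468145/468145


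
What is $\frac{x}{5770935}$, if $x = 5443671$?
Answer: $\frac{1814557}{1923645} \approx 0.94329$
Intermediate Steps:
$\frac{x}{5770935} = \frac{5443671}{5770935} = 5443671 \cdot \frac{1}{5770935} = \frac{1814557}{1923645}$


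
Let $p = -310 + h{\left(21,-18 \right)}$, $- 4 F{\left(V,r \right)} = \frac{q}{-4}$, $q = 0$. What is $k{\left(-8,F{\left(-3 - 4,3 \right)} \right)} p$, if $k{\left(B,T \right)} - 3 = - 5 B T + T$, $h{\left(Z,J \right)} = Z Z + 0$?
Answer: $393$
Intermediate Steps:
$F{\left(V,r \right)} = 0$ ($F{\left(V,r \right)} = - \frac{0 \frac{1}{-4}}{4} = - \frac{0 \left(- \frac{1}{4}\right)}{4} = \left(- \frac{1}{4}\right) 0 = 0$)
$h{\left(Z,J \right)} = Z^{2}$ ($h{\left(Z,J \right)} = Z^{2} + 0 = Z^{2}$)
$p = 131$ ($p = -310 + 21^{2} = -310 + 441 = 131$)
$k{\left(B,T \right)} = 3 + T - 5 B T$ ($k{\left(B,T \right)} = 3 + \left(- 5 B T + T\right) = 3 - \left(- T + 5 B T\right) = 3 + T - 5 B T$)
$k{\left(-8,F{\left(-3 - 4,3 \right)} \right)} p = \left(3 + 0 - \left(-40\right) 0\right) 131 = \left(3 + 0 + 0\right) 131 = 3 \cdot 131 = 393$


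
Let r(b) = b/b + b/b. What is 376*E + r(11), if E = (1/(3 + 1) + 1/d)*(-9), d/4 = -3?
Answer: -562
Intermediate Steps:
r(b) = 2 (r(b) = 1 + 1 = 2)
d = -12 (d = 4*(-3) = -12)
E = -3/2 (E = (1/(3 + 1) + 1/(-12))*(-9) = (1/4 + 1*(-1/12))*(-9) = (¼ - 1/12)*(-9) = (⅙)*(-9) = -3/2 ≈ -1.5000)
376*E + r(11) = 376*(-3/2) + 2 = -564 + 2 = -562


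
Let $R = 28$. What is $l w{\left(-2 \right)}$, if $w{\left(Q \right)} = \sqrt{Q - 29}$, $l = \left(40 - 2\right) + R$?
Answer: $66 i \sqrt{31} \approx 367.47 i$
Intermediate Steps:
$l = 66$ ($l = \left(40 - 2\right) + 28 = 38 + 28 = 66$)
$w{\left(Q \right)} = \sqrt{-29 + Q}$
$l w{\left(-2 \right)} = 66 \sqrt{-29 - 2} = 66 \sqrt{-31} = 66 i \sqrt{31}$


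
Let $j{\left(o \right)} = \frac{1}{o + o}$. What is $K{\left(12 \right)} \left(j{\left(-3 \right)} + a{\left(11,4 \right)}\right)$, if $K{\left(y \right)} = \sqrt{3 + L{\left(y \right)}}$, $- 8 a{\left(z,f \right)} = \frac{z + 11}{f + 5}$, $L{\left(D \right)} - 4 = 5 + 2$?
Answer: $- \frac{17 \sqrt{14}}{36} \approx -1.7669$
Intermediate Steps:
$j{\left(o \right)} = \frac{1}{2 o}$
$L{\left(D \right)} = 11$ ($L{\left(D \right)} = 4 + \left(5 + 2\right) = 4 + 7 = 11$)
$a{\left(z,f \right)} = - \frac{11 + z}{8 \left(5 + f\right)}$ ($a{\left(z,f \right)} = - \frac{\left(z + 11\right) \frac{1}{f + 5}}{8} = - \frac{\left(11 + z\right) \frac{1}{5 + f}}{8} = - \frac{\frac{1}{5 + f} \left(11 + z\right)}{8} = - \frac{11 + z}{8 \left(5 + f\right)}$)
$K{\left(y \right)} = \sqrt{14}$ ($K{\left(y \right)} = \sqrt{3 + 11} = \sqrt{14}$)
$K{\left(12 \right)} \left(j{\left(-3 \right)} + a{\left(11,4 \right)}\right) = \sqrt{14} \left(\frac{1}{2 \left(-3\right)} + \frac{-11 - 11}{8 \left(5 + 4\right)}\right) = \sqrt{14} \left(\frac{1}{2} \left(- \frac{1}{3}\right) + \frac{-11 - 11}{8 \cdot 9}\right) = \sqrt{14} \left(- \frac{1}{6} + \frac{1}{8} \cdot \frac{1}{9} \left(-22\right)\right) = \sqrt{14} \left(- \frac{1}{6} - \frac{11}{36}\right) = \sqrt{14} \left(- \frac{17}{36}\right) = - \frac{17 \sqrt{14}}{36}$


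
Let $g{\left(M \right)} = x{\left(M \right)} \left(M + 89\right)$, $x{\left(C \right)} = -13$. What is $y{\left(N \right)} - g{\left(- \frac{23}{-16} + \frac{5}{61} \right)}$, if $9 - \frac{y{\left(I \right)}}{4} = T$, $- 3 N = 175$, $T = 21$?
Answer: $\frac{1101663}{976} \approx 1128.8$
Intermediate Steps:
$N = - \frac{175}{3}$ ($N = \left(- \frac{1}{3}\right) 175 = - \frac{175}{3} \approx -58.333$)
$y{\left(I \right)} = -48$ ($y{\left(I \right)} = 36 - 84 = -48$)
$g{\left(M \right)} = -1157 - 13 M$ ($g{\left(M \right)} = - 13 \left(M + 89\right) = - 13 \left(89 + M\right) = -1157 - 13 M$)
$y{\left(N \right)} - g{\left(- \frac{23}{-16} + \frac{5}{61} \right)} = -48 - \left(-1157 - 13 \left(- \frac{23}{-16} + \frac{5}{61}\right)\right) = -48 - \left(-1157 - 13 \left(\left(-23\right) \left(- \frac{1}{16}\right) + 5 \cdot \frac{1}{61}\right)\right) = -48 - \left(-1157 - 13 \left(\frac{23}{16} + \frac{5}{61}\right)\right) = -48 - \left(-1157 - \frac{19279}{976}\right) = -48 - - \frac{1148511}{976} = -48 + \frac{1148511}{976} = \frac{1101663}{976}$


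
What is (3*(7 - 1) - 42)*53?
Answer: -1272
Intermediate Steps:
(3*(7 - 1) - 42)*53 = (3*6 - 42)*53 = (18 - 42)*53 = -24*53 = -1272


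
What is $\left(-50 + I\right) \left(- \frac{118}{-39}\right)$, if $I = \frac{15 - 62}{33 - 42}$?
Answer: $- \frac{3658}{27} \approx -135.48$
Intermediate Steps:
$I = \frac{47}{9}$ ($I = - \frac{47}{-9} = \left(-47\right) \left(- \frac{1}{9}\right) = \frac{47}{9} \approx 5.2222$)
$\left(-50 + I\right) \left(- \frac{118}{-39}\right) = \left(-50 + \frac{47}{9}\right) \left(- \frac{118}{-39}\right) = - \frac{403 \left(\left(-118\right) \left(- \frac{1}{39}\right)\right)}{9} = \left(- \frac{403}{9}\right) \frac{118}{39} = - \frac{3658}{27}$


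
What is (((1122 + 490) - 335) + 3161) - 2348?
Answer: 2090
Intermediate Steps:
(((1122 + 490) - 335) + 3161) - 2348 = ((1612 - 335) + 3161) - 2348 = (1277 + 3161) - 2348 = 4438 - 2348 = 2090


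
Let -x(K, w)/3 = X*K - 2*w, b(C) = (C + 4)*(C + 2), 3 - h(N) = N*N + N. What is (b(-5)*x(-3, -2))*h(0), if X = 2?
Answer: 54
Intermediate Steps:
h(N) = 3 - N - N² (h(N) = 3 - (N*N + N) = 3 - (N² + N) = 3 - (N + N²) = 3 + (-N - N²) = 3 - N - N²)
b(C) = (2 + C)*(4 + C) (b(C) = (4 + C)*(2 + C) = (2 + C)*(4 + C))
x(K, w) = -6*K + 6*w (x(K, w) = -3*(2*K - 2*w) = -3*(-2*w + 2*K) = -6*K + 6*w)
(b(-5)*x(-3, -2))*h(0) = ((8 + (-5)² + 6*(-5))*(-6*(-3) + 6*(-2)))*(3 - 1*0 - 1*0²) = ((8 + 25 - 30)*(18 - 12))*(3 + 0 - 1*0) = (3*6)*(3 + 0 + 0) = 18*3 = 54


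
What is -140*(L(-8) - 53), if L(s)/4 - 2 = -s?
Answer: 1820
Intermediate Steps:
L(s) = 8 - 4*s (L(s) = 8 + 4*(-s) = 8 - 4*s)
-140*(L(-8) - 53) = -140*((8 - 4*(-8)) - 53) = -140*((8 + 32) - 53) = -140*(40 - 53) = -140*(-13) = 1820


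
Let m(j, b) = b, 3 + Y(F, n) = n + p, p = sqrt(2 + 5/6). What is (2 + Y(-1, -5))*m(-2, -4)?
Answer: 24 - 2*sqrt(102)/3 ≈ 17.267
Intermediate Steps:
p = sqrt(102)/6 (p = sqrt(2 + 5*(1/6)) = sqrt(2 + 5/6) = sqrt(17/6) = sqrt(102)/6 ≈ 1.6833)
Y(F, n) = -3 + n + sqrt(102)/6 (Y(F, n) = -3 + (n + sqrt(102)/6) = -3 + n + sqrt(102)/6)
(2 + Y(-1, -5))*m(-2, -4) = (2 + (-3 - 5 + sqrt(102)/6))*(-4) = (2 + (-8 + sqrt(102)/6))*(-4) = (-6 + sqrt(102)/6)*(-4) = 24 - 2*sqrt(102)/3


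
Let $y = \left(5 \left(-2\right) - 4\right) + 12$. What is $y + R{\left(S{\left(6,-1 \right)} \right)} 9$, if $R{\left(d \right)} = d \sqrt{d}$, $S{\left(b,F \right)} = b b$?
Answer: $1942$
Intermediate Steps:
$S{\left(b,F \right)} = b^{2}$
$y = -2$ ($y = \left(-10 - 4\right) + 12 = -14 + 12 = -2$)
$R{\left(d \right)} = d^{\frac{3}{2}}$
$y + R{\left(S{\left(6,-1 \right)} \right)} 9 = -2 + \left(6^{2}\right)^{\frac{3}{2}} \cdot 9 = -2 + 36^{\frac{3}{2}} \cdot 9 = -2 + 216 \cdot 9 = -2 + 1944 = 1942$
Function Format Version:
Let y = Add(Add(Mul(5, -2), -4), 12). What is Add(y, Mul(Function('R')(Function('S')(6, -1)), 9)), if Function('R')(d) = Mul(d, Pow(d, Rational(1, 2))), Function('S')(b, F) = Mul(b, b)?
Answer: 1942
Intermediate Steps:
Function('S')(b, F) = Pow(b, 2)
y = -2 (y = Add(Add(-10, -4), 12) = Add(-14, 12) = -2)
Function('R')(d) = Pow(d, Rational(3, 2))
Add(y, Mul(Function('R')(Function('S')(6, -1)), 9)) = Add(-2, Mul(Pow(Pow(6, 2), Rational(3, 2)), 9)) = Add(-2, Mul(Pow(36, Rational(3, 2)), 9)) = Add(-2, Mul(216, 9)) = Add(-2, 1944) = 1942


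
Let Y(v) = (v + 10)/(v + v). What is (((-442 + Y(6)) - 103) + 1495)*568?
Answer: 1621072/3 ≈ 5.4036e+5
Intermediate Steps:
Y(v) = (10 + v)/(2*v) (Y(v) = (10 + v)/((2*v)) = (10 + v)*(1/(2*v)) = (10 + v)/(2*v))
(((-442 + Y(6)) - 103) + 1495)*568 = (((-442 + (½)*(10 + 6)/6) - 103) + 1495)*568 = (((-442 + (½)*(⅙)*16) - 103) + 1495)*568 = (((-442 + 4/3) - 103) + 1495)*568 = ((-1322/3 - 103) + 1495)*568 = (-1631/3 + 1495)*568 = (2854/3)*568 = 1621072/3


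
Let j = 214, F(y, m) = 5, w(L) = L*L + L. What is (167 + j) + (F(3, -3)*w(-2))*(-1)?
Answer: 371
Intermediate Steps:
w(L) = L + L**2 (w(L) = L**2 + L = L + L**2)
(167 + j) + (F(3, -3)*w(-2))*(-1) = (167 + 214) + (5*(-2*(1 - 2)))*(-1) = 381 + (5*(-2*(-1)))*(-1) = 381 + (5*2)*(-1) = 381 + 10*(-1) = 381 - 10 = 371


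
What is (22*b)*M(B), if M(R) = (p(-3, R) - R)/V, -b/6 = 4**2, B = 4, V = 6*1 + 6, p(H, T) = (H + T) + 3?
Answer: 0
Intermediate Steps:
p(H, T) = 3 + H + T
V = 12 (V = 6 + 6 = 12)
b = -96 (b = -6*4**2 = -6*16 = -96)
M(R) = 0 (M(R) = ((3 - 3 + R) - R)/12 = (R - R)*(1/12) = 0*(1/12) = 0)
(22*b)*M(B) = (22*(-96))*0 = -2112*0 = 0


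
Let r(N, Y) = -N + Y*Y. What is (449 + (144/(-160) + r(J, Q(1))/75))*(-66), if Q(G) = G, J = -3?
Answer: -739453/25 ≈ -29578.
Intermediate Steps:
r(N, Y) = Y**2 - N (r(N, Y) = -N + Y**2 = Y**2 - N)
(449 + (144/(-160) + r(J, Q(1))/75))*(-66) = (449 + (144/(-160) + (1**2 - 1*(-3))/75))*(-66) = (449 + (144*(-1/160) + (1 + 3)*(1/75)))*(-66) = (449 + (-9/10 + 4*(1/75)))*(-66) = (449 + (-9/10 + 4/75))*(-66) = (449 - 127/150)*(-66) = (67223/150)*(-66) = -739453/25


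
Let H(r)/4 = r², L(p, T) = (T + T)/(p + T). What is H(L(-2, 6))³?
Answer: 46656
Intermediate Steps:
L(p, T) = 2*T/(T + p) (L(p, T) = (2*T)/(T + p) = 2*T/(T + p))
H(r) = 4*r²
H(L(-2, 6))³ = (4*(2*6/(6 - 2))²)³ = (4*(2*6/4)²)³ = (4*(2*6*(¼))²)³ = (4*3²)³ = (4*9)³ = 36³ = 46656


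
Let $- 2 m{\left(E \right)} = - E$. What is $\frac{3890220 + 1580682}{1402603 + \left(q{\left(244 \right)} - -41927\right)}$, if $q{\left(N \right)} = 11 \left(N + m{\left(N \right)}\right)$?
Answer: $\frac{911817}{241426} \approx 3.7768$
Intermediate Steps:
$m{\left(E \right)} = \frac{E}{2}$ ($m{\left(E \right)} = - \frac{\left(-1\right) E}{2} = \frac{E}{2}$)
$q{\left(N \right)} = \frac{33 N}{2}$ ($q{\left(N \right)} = 11 \left(N + \frac{N}{2}\right) = 11 \frac{3 N}{2} = \frac{33 N}{2}$)
$\frac{3890220 + 1580682}{1402603 + \left(q{\left(244 \right)} - -41927\right)} = \frac{3890220 + 1580682}{1402603 + \left(\frac{33}{2} \cdot 244 - -41927\right)} = \frac{5470902}{1402603 + \left(4026 + 41927\right)} = \frac{5470902}{1402603 + 45953} = \frac{5470902}{1448556} = 5470902 \cdot \frac{1}{1448556} = \frac{911817}{241426}$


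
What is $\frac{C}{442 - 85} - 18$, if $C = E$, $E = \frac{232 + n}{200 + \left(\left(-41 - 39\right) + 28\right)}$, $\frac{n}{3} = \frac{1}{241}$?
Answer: $- \frac{229146653}{12733476} \approx -17.996$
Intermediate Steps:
$n = \frac{3}{241} \approx 0.012448$
$E = \frac{55915}{35668}$ ($E = \frac{232 + \frac{3}{241}}{200 + \left(\left(-41 - 39\right) + 28\right)} = \frac{55915}{241 \left(200 + \left(-80 + 28\right)\right)} = \frac{55915}{241 \left(200 - 52\right)} = \frac{55915}{241 \cdot 148} = \frac{55915}{241} \cdot \frac{1}{148} = \frac{55915}{35668} \approx 1.5677$)
$C = \frac{55915}{35668} \approx 1.5677$
$\frac{C}{442 - 85} - 18 = \frac{1}{442 - 85} \cdot \frac{55915}{35668} - 18 = \frac{1}{357} \cdot \frac{55915}{35668} - 18 = \frac{55915}{12733476} - 18 = - \frac{229146653}{12733476}$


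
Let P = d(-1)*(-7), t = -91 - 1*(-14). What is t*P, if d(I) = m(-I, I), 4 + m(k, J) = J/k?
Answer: -2695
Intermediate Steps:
t = -77 (t = -91 + 14 = -77)
m(k, J) = -4 + J/k
d(I) = -5 (d(I) = -4 + I/((-I)) = -4 + I*(-1/I) = -4 - 1 = -5)
P = 35 (P = -5*(-7) = 35)
t*P = -77*35 = -2695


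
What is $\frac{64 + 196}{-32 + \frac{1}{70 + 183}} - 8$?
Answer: $- \frac{26108}{1619} \approx -16.126$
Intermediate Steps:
$\frac{64 + 196}{-32 + \frac{1}{70 + 183}} - 8 = \frac{260}{-32 + \frac{1}{253}} - 8 = \frac{260}{- \frac{8095}{253}} - 8 = 260 \left(- \frac{253}{8095}\right) - 8 = - \frac{13156}{1619} - 8 = - \frac{26108}{1619}$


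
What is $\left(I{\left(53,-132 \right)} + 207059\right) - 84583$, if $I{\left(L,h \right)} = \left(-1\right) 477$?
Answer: $121999$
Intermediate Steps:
$I{\left(L,h \right)} = -477$
$\left(I{\left(53,-132 \right)} + 207059\right) - 84583 = \left(-477 + 207059\right) - 84583 = 206582 - 84583 = 121999$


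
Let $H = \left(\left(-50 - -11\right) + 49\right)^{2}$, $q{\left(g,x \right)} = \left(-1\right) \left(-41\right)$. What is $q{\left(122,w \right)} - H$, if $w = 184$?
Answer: $-59$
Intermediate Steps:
$q{\left(g,x \right)} = 41$
$H = 100$ ($H = \left(\left(-50 + 11\right) + 49\right)^{2} = \left(-39 + 49\right)^{2} = 10^{2} = 100$)
$q{\left(122,w \right)} - H = 41 - 100 = -59$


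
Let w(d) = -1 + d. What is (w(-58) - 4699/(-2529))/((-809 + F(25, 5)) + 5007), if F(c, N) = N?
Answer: -144512/10629387 ≈ -0.013596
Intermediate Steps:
(w(-58) - 4699/(-2529))/((-809 + F(25, 5)) + 5007) = ((-1 - 58) - 4699/(-2529))/((-809 + 5) + 5007) = (-59 - 4699*(-1/2529))/(-804 + 5007) = (-59 + 4699/2529)/4203 = -144512/2529*1/4203 = -144512/10629387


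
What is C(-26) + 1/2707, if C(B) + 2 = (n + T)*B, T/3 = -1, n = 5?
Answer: -146177/2707 ≈ -54.000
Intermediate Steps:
T = -3 (T = 3*(-1) = -3)
C(B) = -2 + 2*B (C(B) = -2 + (5 - 3)*B = -2 + 2*B)
C(-26) + 1/2707 = (-2 + 2*(-26)) + 1/2707 = (-2 - 52) + 1/2707 = -54 + 1/2707 = -146177/2707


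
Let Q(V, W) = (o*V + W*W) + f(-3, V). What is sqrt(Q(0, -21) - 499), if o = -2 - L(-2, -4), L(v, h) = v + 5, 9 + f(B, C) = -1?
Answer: 2*I*sqrt(17) ≈ 8.2462*I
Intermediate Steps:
f(B, C) = -10 (f(B, C) = -9 - 1 = -10)
L(v, h) = 5 + v
o = -5 (o = -2 - (5 - 2) = -2 - 1*3 = -2 - 3 = -5)
Q(V, W) = -10 + W**2 - 5*V (Q(V, W) = (-5*V + W*W) - 10 = (-5*V + W**2) - 10 = (W**2 - 5*V) - 10 = -10 + W**2 - 5*V)
sqrt(Q(0, -21) - 499) = sqrt((-10 + (-21)**2 - 5*0) - 499) = sqrt((-10 + 441 + 0) - 499) = sqrt(431 - 499) = sqrt(-68) = 2*I*sqrt(17)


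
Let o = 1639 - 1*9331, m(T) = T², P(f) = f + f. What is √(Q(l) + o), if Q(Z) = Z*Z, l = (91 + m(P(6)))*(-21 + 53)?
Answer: 38*√39157 ≈ 7519.5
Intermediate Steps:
P(f) = 2*f
l = 7520 (l = (91 + (2*6)²)*(-21 + 53) = (91 + 12²)*32 = (91 + 144)*32 = 235*32 = 7520)
Q(Z) = Z²
o = -7692 (o = 1639 - 9331 = -7692)
√(Q(l) + o) = √(7520² - 7692) = √(56550400 - 7692) = √56542708 = 38*√39157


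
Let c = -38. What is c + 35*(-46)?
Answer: -1648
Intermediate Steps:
c + 35*(-46) = -38 + 35*(-46) = -38 - 1610 = -1648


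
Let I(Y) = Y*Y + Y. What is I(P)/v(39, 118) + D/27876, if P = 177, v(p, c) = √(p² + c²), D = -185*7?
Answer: -1295/27876 + 31506*√15445/15445 ≈ 253.47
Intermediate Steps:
D = -1295
v(p, c) = √(c² + p²)
I(Y) = Y + Y² (I(Y) = Y² + Y = Y + Y²)
I(P)/v(39, 118) + D/27876 = (177*(1 + 177))/(√(118² + 39²)) - 1295/27876 = (177*178)/(√(13924 + 1521)) - 1295*1/27876 = 31506/(√15445) - 1295/27876 = 31506*(√15445/15445) - 1295/27876 = 31506*√15445/15445 - 1295/27876 = -1295/27876 + 31506*√15445/15445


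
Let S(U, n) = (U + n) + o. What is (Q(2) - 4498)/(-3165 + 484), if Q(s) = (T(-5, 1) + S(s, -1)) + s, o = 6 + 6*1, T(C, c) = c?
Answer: 4482/2681 ≈ 1.6718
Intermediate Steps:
o = 12 (o = 6 + 6 = 12)
S(U, n) = 12 + U + n (S(U, n) = (U + n) + 12 = 12 + U + n)
Q(s) = 12 + 2*s (Q(s) = (1 + (12 + s - 1)) + s = (1 + (11 + s)) + s = (12 + s) + s = 12 + 2*s)
(Q(2) - 4498)/(-3165 + 484) = ((12 + 2*2) - 4498)/(-3165 + 484) = ((12 + 4) - 4498)/(-2681) = (16 - 4498)*(-1/2681) = -4482*(-1/2681) = 4482/2681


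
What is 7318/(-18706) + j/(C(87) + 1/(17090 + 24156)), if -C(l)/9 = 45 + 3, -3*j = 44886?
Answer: 5706751110567/166654288663 ≈ 34.243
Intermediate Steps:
j = -14962 (j = -1/3*44886 = -14962)
C(l) = -432 (C(l) = -9*(45 + 3) = -9*48 = -432)
7318/(-18706) + j/(C(87) + 1/(17090 + 24156)) = 7318/(-18706) - 14962/(-432 + 1/(17090 + 24156)) = 7318*(-1/18706) - 14962/(-432 + 1/41246) = -3659/9353 - 14962/(-432 + 1/41246) = -3659/9353 - 14962/(-17818271/41246) = -3659/9353 - 14962*(-41246/17818271) = -3659/9353 + 617122652/17818271 = 5706751110567/166654288663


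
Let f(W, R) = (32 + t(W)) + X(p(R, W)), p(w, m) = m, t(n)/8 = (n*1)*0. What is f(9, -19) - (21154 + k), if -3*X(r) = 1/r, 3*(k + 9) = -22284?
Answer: -369496/27 ≈ -13685.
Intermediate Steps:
t(n) = 0 (t(n) = 8*((n*1)*0) = 8*(n*0) = 8*0 = 0)
k = -7437 (k = -9 + (1/3)*(-22284) = -9 - 7428 = -7437)
X(r) = -1/(3*r)
f(W, R) = 32 - 1/(3*W) (f(W, R) = (32 + 0) - 1/(3*W) = 32 - 1/(3*W))
f(9, -19) - (21154 + k) = (32 - 1/3/9) - (21154 - 7437) = (32 - 1/3*1/9) - 1*13717 = (32 - 1/27) - 13717 = 863/27 - 13717 = -369496/27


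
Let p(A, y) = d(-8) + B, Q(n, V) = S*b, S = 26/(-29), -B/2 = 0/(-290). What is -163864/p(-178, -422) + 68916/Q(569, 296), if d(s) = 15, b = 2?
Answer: -9624847/195 ≈ -49358.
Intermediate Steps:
B = 0 (B = -0/(-290) = -0*(-1)/290 = -2*0 = 0)
S = -26/29 (S = 26*(-1/29) = -26/29 ≈ -0.89655)
Q(n, V) = -52/29 (Q(n, V) = -26/29*2 = -52/29)
p(A, y) = 15 (p(A, y) = 15 + 0 = 15)
-163864/p(-178, -422) + 68916/Q(569, 296) = -163864/15 + 68916/(-52/29) = -163864*1/15 + 68916*(-29/52) = -163864/15 - 499641/13 = -9624847/195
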